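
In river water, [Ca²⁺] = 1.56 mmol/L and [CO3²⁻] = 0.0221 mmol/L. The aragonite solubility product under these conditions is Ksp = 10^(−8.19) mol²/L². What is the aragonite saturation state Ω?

Ω = 5.34

Ksp = 10^(−8.19) = 6.457×10^-9
Ω = [Ca²⁺][CO3²⁻]/Ksp = (1.56×10^-3)(0.0221×10^-3) / 6.457×10^-9 = 5.34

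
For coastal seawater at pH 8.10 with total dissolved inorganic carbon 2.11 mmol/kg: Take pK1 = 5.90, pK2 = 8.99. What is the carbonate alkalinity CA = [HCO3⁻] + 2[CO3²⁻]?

CA = 2.34 mmol/kg

CA = [HCO3⁻] + 2[CO3²⁻] = (α₁ + 2α₂)·DIC
At pH 8.10: [H⁺]/K1 = 10^-2.20 = 0.0063096, K2/[H⁺] = 10^-0.89 = 0.12882
α₁ = 1/(1 + 0.0063096 + 0.12882) = 1/1.1351 = 0.8810; α₂ = α₁·K2/[H⁺] = 0.1135
α₁ + 2α₂ = 1.1079
CA = 1.1079 × 2.11 = 2.34 mmol/kg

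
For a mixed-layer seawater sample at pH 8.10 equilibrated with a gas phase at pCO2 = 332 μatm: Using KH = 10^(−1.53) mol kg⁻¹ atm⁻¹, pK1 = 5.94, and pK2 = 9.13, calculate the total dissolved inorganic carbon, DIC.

[CO2*] = KH · pCO2 = 10^(−1.53) × 332×10^-6 = 9.798×10^-6 mol/kg
α₀ = 1/(1 + K1/[H⁺] + K1K2/[H⁺]²) = 1/(1 + 10^+2.16 + 10^+1.13) = 0.006288
DIC = [CO2*]/α₀ = 9.798×10^-6 / 0.006288 = 1.56 mmol/kg

DIC = 1.56 mmol/kg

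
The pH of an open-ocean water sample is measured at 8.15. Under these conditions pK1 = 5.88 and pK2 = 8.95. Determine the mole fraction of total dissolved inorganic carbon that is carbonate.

α₂ = 1 / (1 + [H⁺]/K2 + [H⁺]²/(K1K2)) = 1 / (1 + 10^+0.80 + 10^-1.47)
   = 1 / (1 + 6.3096 + 0.033884) = 1/7.3435 = 0.1362

α₂ = 0.136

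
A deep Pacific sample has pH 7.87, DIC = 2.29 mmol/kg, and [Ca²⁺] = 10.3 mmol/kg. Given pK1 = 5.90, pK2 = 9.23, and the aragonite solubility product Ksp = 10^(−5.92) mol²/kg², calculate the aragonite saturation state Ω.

α₂ = 1 / (1 + [H⁺]/K2 + [H⁺]²/(K1K2)) = 1 / (1 + 10^+1.36 + 10^-0.61)
   = 1 / (1 + 22.909 + 0.24547) = 1/24.154 = 0.04140
[CO3²⁻] = α₂ × DIC = 0.04140 × 2.29 = 0.09481 mmol/kg
Ksp = 10^(−5.92) = 1.202×10^-6
Ω = [Ca²⁺][CO3²⁻]/Ksp = (10.3×10^-3)(9.481×10^-5) / 1.202×10^-6 = 0.812

Ω = 0.812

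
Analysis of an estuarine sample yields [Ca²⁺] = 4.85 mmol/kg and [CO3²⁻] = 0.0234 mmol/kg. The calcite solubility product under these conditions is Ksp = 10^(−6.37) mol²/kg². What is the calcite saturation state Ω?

Ksp = 10^(−6.37) = 4.266×10^-7
Ω = [Ca²⁺][CO3²⁻]/Ksp = (4.85×10^-3)(0.0234×10^-3) / 4.266×10^-7 = 0.266

Ω = 0.266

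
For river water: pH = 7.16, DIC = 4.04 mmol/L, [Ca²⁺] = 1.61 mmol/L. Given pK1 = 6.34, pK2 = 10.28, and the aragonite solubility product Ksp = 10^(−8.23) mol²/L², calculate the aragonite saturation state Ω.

α₂ = 1 / (1 + [H⁺]/K2 + [H⁺]²/(K1K2)) = 1 / (1 + 10^+3.12 + 10^+2.30)
   = 1 / (1 + 1318.3 + 199.53) = 1/1518.8 = 0.0006584
[CO3²⁻] = α₂ × DIC = 0.0006584 × 4.04 = 0.002660 mmol/L = 2.660 μmol/L
Ksp = 10^(−8.23) = 5.888×10^-9
Ω = [Ca²⁺][CO3²⁻]/Ksp = (1.61×10^-3)(2.660×10^-6) / 5.888×10^-9 = 0.727

Ω = 0.727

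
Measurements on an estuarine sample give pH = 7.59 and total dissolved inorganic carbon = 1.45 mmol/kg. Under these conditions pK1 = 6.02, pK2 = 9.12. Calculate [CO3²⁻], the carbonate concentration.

α₂ = 1 / (1 + [H⁺]/K2 + [H⁺]²/(K1K2)) = 1 / (1 + 10^+1.53 + 10^-0.04)
   = 1 / (1 + 33.884 + 0.91201) = 1/35.796 = 0.02794
[CO3²⁻] = α₂ × DIC = 0.02794 × 1.45 = 0.0405 mmol/kg

[CO3²⁻] = 0.0405 mmol/kg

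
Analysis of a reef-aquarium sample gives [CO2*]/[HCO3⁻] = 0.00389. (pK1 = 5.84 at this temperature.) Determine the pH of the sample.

From K1 = [H⁺][HCO3⁻]/[CO2*]:  pH = pK1 − log₁₀([CO2*]/[HCO3⁻])
log₁₀(0.00389) = -2.410
pH = 5.84 − (-2.410) = 8.25

pH = 8.25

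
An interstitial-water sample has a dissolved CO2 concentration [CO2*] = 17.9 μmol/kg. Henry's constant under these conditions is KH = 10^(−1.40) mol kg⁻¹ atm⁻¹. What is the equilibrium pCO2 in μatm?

KH = 10^(−1.40) = 3.981×10^-2 mol kg⁻¹ atm⁻¹
pCO2 = [CO2*]/KH = 17.9×10^-6 / 3.981×10^-2 = 4.50×10^-4 atm = 450 μatm

pCO2 = 450 μatm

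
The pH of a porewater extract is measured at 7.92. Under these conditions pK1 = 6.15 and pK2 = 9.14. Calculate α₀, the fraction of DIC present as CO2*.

α₀ = 1 / (1 + K1/[H⁺] + K1K2/[H⁺]²) = 1 / (1 + 10^+1.77 + 10^+0.55)
   = 1 / (1 + 58.884 + 3.5481) = 1/63.432 = 0.01576

α₀ = 0.0158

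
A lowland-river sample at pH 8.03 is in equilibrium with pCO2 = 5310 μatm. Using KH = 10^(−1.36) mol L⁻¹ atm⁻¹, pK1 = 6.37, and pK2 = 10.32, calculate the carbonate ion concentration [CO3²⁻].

[CO3²⁻] = 0.0543 mmol/L

[CO2*] = KH · pCO2 = 10^(−1.36) × 5310×10^-6 = 2.318×10^-4 mol/L
α₀ = 1/(1 + K1/[H⁺] + K1K2/[H⁺]²) = 1/(1 + 10^+1.66 + 10^-0.63) = 0.02130
DIC = [CO2*]/α₀ = 2.318×10^-4 / 0.02130 = 10.88 mmol/L
[CO3²⁻] = α₂·DIC; α₂ = 0.004994, so [CO3²⁻] = 0.004994 × 10.88 = 0.0543 mmol/L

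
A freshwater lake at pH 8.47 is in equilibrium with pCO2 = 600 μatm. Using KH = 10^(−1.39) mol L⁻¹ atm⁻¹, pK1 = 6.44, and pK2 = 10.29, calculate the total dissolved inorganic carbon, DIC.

DIC = 2.68 mmol/L

[CO2*] = KH · pCO2 = 10^(−1.39) × 600×10^-6 = 2.444×10^-5 mol/L
α₀ = 1/(1 + K1/[H⁺] + K1K2/[H⁺]²) = 1/(1 + 10^+2.03 + 10^+0.21) = 0.009110
DIC = [CO2*]/α₀ = 2.444×10^-5 / 0.009110 = 2.68 mmol/L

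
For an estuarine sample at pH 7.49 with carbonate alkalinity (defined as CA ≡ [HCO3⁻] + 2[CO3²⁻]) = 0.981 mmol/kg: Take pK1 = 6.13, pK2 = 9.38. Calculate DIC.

DIC = 1.01 mmol/kg

CA = [HCO3⁻] + 2[CO3²⁻] = (α₁ + 2α₂)·DIC
At pH 7.49: [H⁺]/K1 = 10^-1.36 = 0.043652, K2/[H⁺] = 10^-1.89 = 0.012882
α₁ = 1/(1 + 0.043652 + 0.012882) = 1/1.0565 = 0.9465; α₂ = α₁·K2/[H⁺] = 0.01219
α₁ + 2α₂ = 0.9709
DIC = CA / (α₁ + 2α₂) = 0.981 / 0.9709 = 1.01 mmol/kg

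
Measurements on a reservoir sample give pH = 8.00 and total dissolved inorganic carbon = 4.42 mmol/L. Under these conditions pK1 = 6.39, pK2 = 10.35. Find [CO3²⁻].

[CO3²⁻] = 19.2 μmol/L

α₂ = 1 / (1 + [H⁺]/K2 + [H⁺]²/(K1K2)) = 1 / (1 + 10^+2.35 + 10^+0.74)
   = 1 / (1 + 223.87 + 5.4954) = 1/230.37 = 0.004341
[CO3²⁻] = α₂ × DIC = 0.004341 × 4.42 = 0.0192 mmol/L = 19.2 μmol/L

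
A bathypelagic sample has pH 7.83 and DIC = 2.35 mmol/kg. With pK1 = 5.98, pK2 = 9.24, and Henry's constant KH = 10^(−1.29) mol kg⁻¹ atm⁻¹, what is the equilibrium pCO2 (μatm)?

α₀ = 1 / (1 + K1/[H⁺] + K1K2/[H⁺]²) = 1 / (1 + 10^+1.85 + 10^+0.44)
   = 1 / (1 + 70.795 + 2.7542) = 1/74.549 = 0.01341
[CO2*] = α₀ × DIC = 0.01341 × 2.35 = 0.03152 mmol/kg
pCO2 = [CO2*]/KH = 3.152×10^-5 / 5.129×10^-2 = 615 μatm

pCO2 = 615 μatm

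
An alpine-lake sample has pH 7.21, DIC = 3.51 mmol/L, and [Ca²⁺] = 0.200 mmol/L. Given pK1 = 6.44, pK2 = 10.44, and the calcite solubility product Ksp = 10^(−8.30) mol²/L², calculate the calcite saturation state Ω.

α₂ = 1 / (1 + [H⁺]/K2 + [H⁺]²/(K1K2)) = 1 / (1 + 10^+3.23 + 10^+2.46)
   = 1 / (1 + 1698.2 + 288.40) = 1/1987.6 = 0.0005031
[CO3²⁻] = α₂ × DIC = 0.0005031 × 3.51 = 0.001766 mmol/L = 1.766 μmol/L
Ksp = 10^(−8.30) = 5.012×10^-9
Ω = [Ca²⁺][CO3²⁻]/Ksp = (0.200×10^-3)(1.766×10^-6) / 5.012×10^-9 = 0.0705

Ω = 0.0705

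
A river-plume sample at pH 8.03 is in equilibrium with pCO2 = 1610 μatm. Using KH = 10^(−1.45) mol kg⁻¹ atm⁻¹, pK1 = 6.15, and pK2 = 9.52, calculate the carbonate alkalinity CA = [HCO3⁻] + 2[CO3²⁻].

CA = 4.61 mmol/kg

[CO2*] = KH · pCO2 = 10^(−1.45) × 1610×10^-6 = 5.712×10^-5 mol/kg
α₀ = 1/(1 + K1/[H⁺] + K1K2/[H⁺]²) = 1/(1 + 10^+1.88 + 10^+0.39) = 0.01261
DIC = [CO2*]/α₀ = 5.712×10^-5 / 0.01261 = 4.531 mmol/kg
CA = (α₁ + 2α₂)·DIC = (0.9564 + 2×0.03095) × 4.531 = 4.61 mmol/kg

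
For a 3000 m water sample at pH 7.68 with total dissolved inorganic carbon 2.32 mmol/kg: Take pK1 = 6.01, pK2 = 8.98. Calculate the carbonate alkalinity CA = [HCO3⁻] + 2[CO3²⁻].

CA = [HCO3⁻] + 2[CO3²⁻] = (α₁ + 2α₂)·DIC
At pH 7.68: [H⁺]/K1 = 10^-1.67 = 0.021380, K2/[H⁺] = 10^-1.30 = 0.050119
α₁ = 1/(1 + 0.021380 + 0.050119) = 1/1.0715 = 0.9333; α₂ = α₁·K2/[H⁺] = 0.04677
α₁ + 2α₂ = 1.0268
CA = 1.0268 × 2.32 = 2.38 mmol/kg

CA = 2.38 mmol/kg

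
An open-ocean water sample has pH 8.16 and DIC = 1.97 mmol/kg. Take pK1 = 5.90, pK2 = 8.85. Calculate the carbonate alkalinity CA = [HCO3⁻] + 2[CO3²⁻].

CA = [HCO3⁻] + 2[CO3²⁻] = (α₁ + 2α₂)·DIC
At pH 8.16: [H⁺]/K1 = 10^-2.26 = 0.0054954, K2/[H⁺] = 10^-0.69 = 0.20417
α₁ = 1/(1 + 0.0054954 + 0.20417) = 1/1.2097 = 0.8267; α₂ = α₁·K2/[H⁺] = 0.1688
α₁ + 2α₂ = 1.1642
CA = 1.1642 × 1.97 = 2.29 mmol/kg

CA = 2.29 mmol/kg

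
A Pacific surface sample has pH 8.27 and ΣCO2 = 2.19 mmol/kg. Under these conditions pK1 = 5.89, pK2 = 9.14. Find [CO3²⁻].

[CO3²⁻] = 0.259 mmol/kg

α₂ = 1 / (1 + [H⁺]/K2 + [H⁺]²/(K1K2)) = 1 / (1 + 10^+0.87 + 10^-1.51)
   = 1 / (1 + 7.4131 + 0.030903) = 1/8.4440 = 0.1184
[CO3²⁻] = α₂ × DIC = 0.1184 × 2.19 = 0.259 mmol/kg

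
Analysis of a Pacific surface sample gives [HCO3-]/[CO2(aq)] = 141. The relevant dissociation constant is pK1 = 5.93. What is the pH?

pH = 8.08

From K1 = [H⁺][HCO3-]/[CO2(aq)]:  pH = pK1 + log₁₀([HCO3-]/[CO2(aq)])
log₁₀(141) = +2.149
pH = 5.93 + (+2.149) = 8.08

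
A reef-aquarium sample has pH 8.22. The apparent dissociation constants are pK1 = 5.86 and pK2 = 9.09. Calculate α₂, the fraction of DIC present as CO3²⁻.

α₂ = 1 / (1 + [H⁺]/K2 + [H⁺]²/(K1K2)) = 1 / (1 + 10^+0.87 + 10^-1.49)
   = 1 / (1 + 7.4131 + 0.032359) = 1/8.4455 = 0.1184

α₂ = 0.118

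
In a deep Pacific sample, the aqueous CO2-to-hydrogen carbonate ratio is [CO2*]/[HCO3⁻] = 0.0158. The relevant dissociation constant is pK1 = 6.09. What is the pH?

pH = 7.89

From K1 = [H⁺][HCO3⁻]/[CO2*]:  pH = pK1 − log₁₀([CO2*]/[HCO3⁻])
log₁₀(0.0158) = -1.801
pH = 6.09 − (-1.801) = 7.89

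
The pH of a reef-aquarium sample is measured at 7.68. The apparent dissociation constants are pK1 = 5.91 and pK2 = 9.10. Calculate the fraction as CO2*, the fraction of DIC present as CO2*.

α₀ = 0.0161

α₀ = 1 / (1 + K1/[H⁺] + K1K2/[H⁺]²) = 1 / (1 + 10^+1.77 + 10^+0.35)
   = 1 / (1 + 58.884 + 2.2387) = 1/62.123 = 0.01610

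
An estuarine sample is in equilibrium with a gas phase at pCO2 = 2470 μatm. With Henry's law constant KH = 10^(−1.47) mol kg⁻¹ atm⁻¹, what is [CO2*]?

[CO2*] = 83.7 μmol/kg

KH = 10^(−1.47) = 3.388×10^-2 mol kg⁻¹ atm⁻¹
[CO2*] = KH · pCO2 = 3.388×10^-2 × 2470×10^-6 atm = 8.37×10^-5 mol/kg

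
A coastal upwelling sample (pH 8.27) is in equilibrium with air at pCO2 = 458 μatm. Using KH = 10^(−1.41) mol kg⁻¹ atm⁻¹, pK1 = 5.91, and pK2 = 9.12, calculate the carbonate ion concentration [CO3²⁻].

[CO3²⁻] = 0.577 mmol/kg

[CO2*] = KH · pCO2 = 10^(−1.41) × 458×10^-6 = 1.782×10^-5 mol/kg
α₀ = 1/(1 + K1/[H⁺] + K1K2/[H⁺]²) = 1/(1 + 10^+2.36 + 10^+1.51) = 0.003810
DIC = [CO2*]/α₀ = 1.782×10^-5 / 0.003810 = 4.676 mmol/kg
[CO3²⁻] = α₂·DIC; α₂ = 0.1233, so [CO3²⁻] = 0.1233 × 4.676 = 0.577 mmol/kg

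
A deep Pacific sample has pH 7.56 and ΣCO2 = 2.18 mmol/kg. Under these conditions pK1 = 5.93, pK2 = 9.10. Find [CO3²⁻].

α₂ = 1 / (1 + [H⁺]/K2 + [H⁺]²/(K1K2)) = 1 / (1 + 10^+1.54 + 10^-0.09)
   = 1 / (1 + 34.674 + 0.81283) = 1/36.487 = 0.02741
[CO3²⁻] = α₂ × DIC = 0.02741 × 2.18 = 0.0597 mmol/kg

[CO3²⁻] = 0.0597 mmol/kg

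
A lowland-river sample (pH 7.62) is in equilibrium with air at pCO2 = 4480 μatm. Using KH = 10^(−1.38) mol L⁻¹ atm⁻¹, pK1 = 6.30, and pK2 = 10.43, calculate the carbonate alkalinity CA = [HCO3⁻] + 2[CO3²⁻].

CA = 3.91 mmol/L

[CO2*] = KH · pCO2 = 10^(−1.38) × 4480×10^-6 = 1.868×10^-4 mol/L
α₀ = 1/(1 + K1/[H⁺] + K1K2/[H⁺]²) = 1/(1 + 10^+1.32 + 10^-1.49) = 0.04561
DIC = [CO2*]/α₀ = 1.868×10^-4 / 0.04561 = 4.095 mmol/L
CA = (α₁ + 2α₂)·DIC = (0.9529 + 2×0.001476) × 4.095 = 3.91 mmol/L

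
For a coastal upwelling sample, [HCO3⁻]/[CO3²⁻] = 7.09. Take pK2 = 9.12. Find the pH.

From K2 = [H⁺][CO3²⁻]/[HCO3⁻]:  pH = pK2 − log₁₀([HCO3⁻]/[CO3²⁻])
log₁₀(7.09) = +0.851
pH = 9.12 − (+0.851) = 8.27

pH = 8.27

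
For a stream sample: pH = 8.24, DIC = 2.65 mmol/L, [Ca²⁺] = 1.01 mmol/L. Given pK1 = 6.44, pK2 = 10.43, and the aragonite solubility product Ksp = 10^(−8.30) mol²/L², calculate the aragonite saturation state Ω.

α₂ = 1 / (1 + [H⁺]/K2 + [H⁺]²/(K1K2)) = 1 / (1 + 10^+2.19 + 10^+0.39)
   = 1 / (1 + 154.88 + 2.4547) = 1/158.34 = 0.006316
[CO3²⁻] = α₂ × DIC = 0.006316 × 2.65 = 0.01674 mmol/L = 16.74 μmol/L
Ksp = 10^(−8.30) = 5.012×10^-9
Ω = [Ca²⁺][CO3²⁻]/Ksp = (1.01×10^-3)(1.674×10^-5) / 5.012×10^-9 = 3.37

Ω = 3.37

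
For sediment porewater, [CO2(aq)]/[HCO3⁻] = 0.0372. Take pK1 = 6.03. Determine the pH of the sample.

From K1 = [H⁺][HCO3⁻]/[CO2(aq)]:  pH = pK1 − log₁₀([CO2(aq)]/[HCO3⁻])
log₁₀(0.0372) = -1.429
pH = 6.03 − (-1.429) = 7.46

pH = 7.46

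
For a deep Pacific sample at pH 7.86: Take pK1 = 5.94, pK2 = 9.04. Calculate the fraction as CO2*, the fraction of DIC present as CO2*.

α₀ = 1 / (1 + K1/[H⁺] + K1K2/[H⁺]²) = 1 / (1 + 10^+1.92 + 10^+0.74)
   = 1 / (1 + 83.176 + 5.4954) = 1/89.672 = 0.01115

α₀ = 0.0112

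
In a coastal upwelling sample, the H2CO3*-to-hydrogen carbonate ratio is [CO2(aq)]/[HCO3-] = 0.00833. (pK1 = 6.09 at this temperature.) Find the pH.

From K1 = [H⁺][HCO3-]/[CO2(aq)]:  pH = pK1 − log₁₀([CO2(aq)]/[HCO3-])
log₁₀(0.00833) = -2.079
pH = 6.09 − (-2.079) = 8.17

pH = 8.17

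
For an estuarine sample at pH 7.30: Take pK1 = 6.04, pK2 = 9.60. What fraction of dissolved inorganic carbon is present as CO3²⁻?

α₂ = 0.00473

α₂ = 1 / (1 + [H⁺]/K2 + [H⁺]²/(K1K2)) = 1 / (1 + 10^+2.30 + 10^+1.04)
   = 1 / (1 + 199.53 + 10.965) = 1/211.49 = 0.004728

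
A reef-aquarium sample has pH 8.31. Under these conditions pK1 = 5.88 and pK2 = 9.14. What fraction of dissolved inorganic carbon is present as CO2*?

α₀ = 0.00323

α₀ = 1 / (1 + K1/[H⁺] + K1K2/[H⁺]²) = 1 / (1 + 10^+2.43 + 10^+1.60)
   = 1 / (1 + 269.15 + 39.811) = 1/309.96 = 0.003226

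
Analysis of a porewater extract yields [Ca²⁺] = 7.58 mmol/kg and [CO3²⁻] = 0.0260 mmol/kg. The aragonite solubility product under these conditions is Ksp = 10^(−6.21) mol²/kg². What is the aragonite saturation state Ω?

Ksp = 10^(−6.21) = 6.166×10^-7
Ω = [Ca²⁺][CO3²⁻]/Ksp = (7.58×10^-3)(0.0260×10^-3) / 6.166×10^-7 = 0.320

Ω = 0.320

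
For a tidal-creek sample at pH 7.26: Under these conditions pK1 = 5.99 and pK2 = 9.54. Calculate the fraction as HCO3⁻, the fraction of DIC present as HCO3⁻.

α₁ = 1 / (1 + [H⁺]/K1 + K2/[H⁺]) = 1 / (1 + 10^-1.27 + 10^-2.28)
   = 1 / (1 + 0.053703 + 0.0052481) = 1/1.0590 = 0.9443

α₁ = 0.944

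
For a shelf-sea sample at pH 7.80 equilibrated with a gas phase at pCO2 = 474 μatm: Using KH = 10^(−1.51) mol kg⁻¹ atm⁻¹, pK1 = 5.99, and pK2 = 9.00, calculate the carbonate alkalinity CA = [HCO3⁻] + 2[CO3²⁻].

[CO2*] = KH · pCO2 = 10^(−1.51) × 474×10^-6 = 1.465×10^-5 mol/kg
α₀ = 1/(1 + K1/[H⁺] + K1K2/[H⁺]²) = 1/(1 + 10^+1.81 + 10^+0.61) = 0.01436
DIC = [CO2*]/α₀ = 1.465×10^-5 / 0.01436 = 1.020 mmol/kg
CA = (α₁ + 2α₂)·DIC = (0.9271 + 2×0.05850) × 1.020 = 1.07 mmol/kg

CA = 1.07 mmol/kg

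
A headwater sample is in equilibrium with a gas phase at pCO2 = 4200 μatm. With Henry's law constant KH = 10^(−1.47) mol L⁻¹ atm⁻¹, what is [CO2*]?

[CO2*] = 142 μmol/L

KH = 10^(−1.47) = 3.388×10^-2 mol L⁻¹ atm⁻¹
[CO2*] = KH · pCO2 = 3.388×10^-2 × 4200×10^-6 atm = 1.42×10^-4 mol/L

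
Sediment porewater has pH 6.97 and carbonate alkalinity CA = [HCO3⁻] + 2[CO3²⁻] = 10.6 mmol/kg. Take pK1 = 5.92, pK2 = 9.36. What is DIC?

DIC = 11.5 mmol/kg

CA = [HCO3⁻] + 2[CO3²⁻] = (α₁ + 2α₂)·DIC
At pH 6.97: [H⁺]/K1 = 10^-1.05 = 0.089125, K2/[H⁺] = 10^-2.39 = 0.0040738
α₁ = 1/(1 + 0.089125 + 0.0040738) = 1/1.0932 = 0.9147; α₂ = α₁·K2/[H⁺] = 0.003726
α₁ + 2α₂ = 0.9222
DIC = CA / (α₁ + 2α₂) = 10.6 / 0.9222 = 11.5 mmol/kg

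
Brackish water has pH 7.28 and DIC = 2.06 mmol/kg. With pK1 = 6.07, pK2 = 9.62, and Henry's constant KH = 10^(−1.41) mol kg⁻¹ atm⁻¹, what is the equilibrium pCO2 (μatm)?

pCO2 = 3060 μatm

α₀ = 1 / (1 + K1/[H⁺] + K1K2/[H⁺]²) = 1 / (1 + 10^+1.21 + 10^-1.13)
   = 1 / (1 + 16.218 + 0.074131) = 1/17.292 = 0.05783
[CO2*] = α₀ × DIC = 0.05783 × 2.06 = 0.1191 mmol/kg
pCO2 = [CO2*]/KH = 1.191×10^-4 / 3.890×10^-2 = 3060 μatm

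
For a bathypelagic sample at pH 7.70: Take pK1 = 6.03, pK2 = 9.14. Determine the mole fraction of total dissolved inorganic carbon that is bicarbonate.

α₁ = 0.945

α₁ = 1 / (1 + [H⁺]/K1 + K2/[H⁺]) = 1 / (1 + 10^-1.67 + 10^-1.44)
   = 1 / (1 + 0.021380 + 0.036308) = 1/1.0577 = 0.9455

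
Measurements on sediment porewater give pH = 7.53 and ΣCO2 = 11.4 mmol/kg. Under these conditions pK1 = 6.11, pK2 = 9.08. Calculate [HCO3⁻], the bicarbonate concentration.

α₁ = 1 / (1 + [H⁺]/K1 + K2/[H⁺]) = 1 / (1 + 10^-1.42 + 10^-1.55)
   = 1 / (1 + 0.038019 + 0.028184) = 1/1.0662 = 0.9379
[HCO3⁻] = α₁ × DIC = 0.9379 × 11.4 = 10.7 mmol/kg

[HCO3⁻] = 10.7 mmol/kg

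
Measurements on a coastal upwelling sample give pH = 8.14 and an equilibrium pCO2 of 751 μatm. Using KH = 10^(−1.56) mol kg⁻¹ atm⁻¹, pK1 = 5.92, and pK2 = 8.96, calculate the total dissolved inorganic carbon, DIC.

[CO2*] = KH · pCO2 = 10^(−1.56) × 751×10^-6 = 2.068×10^-5 mol/kg
α₀ = 1/(1 + K1/[H⁺] + K1K2/[H⁺]²) = 1/(1 + 10^+2.22 + 10^+1.40) = 0.005206
DIC = [CO2*]/α₀ = 2.068×10^-5 / 0.005206 = 3.97 mmol/kg

DIC = 3.97 mmol/kg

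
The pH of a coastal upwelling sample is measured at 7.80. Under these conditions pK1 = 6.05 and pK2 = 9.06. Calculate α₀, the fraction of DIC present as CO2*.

α₀ = 1 / (1 + K1/[H⁺] + K1K2/[H⁺]²) = 1 / (1 + 10^+1.75 + 10^+0.49)
   = 1 / (1 + 56.234 + 3.0903) = 1/60.324 = 0.01658

α₀ = 0.0166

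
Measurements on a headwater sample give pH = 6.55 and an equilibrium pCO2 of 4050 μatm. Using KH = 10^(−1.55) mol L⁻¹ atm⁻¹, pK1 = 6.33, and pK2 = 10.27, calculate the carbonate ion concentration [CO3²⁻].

[CO2*] = KH · pCO2 = 10^(−1.55) × 4050×10^-6 = 1.141×10^-4 mol/L
α₀ = 1/(1 + K1/[H⁺] + K1K2/[H⁺]²) = 1/(1 + 10^+0.22 + 10^-3.50) = 0.3760
DIC = [CO2*]/α₀ = 1.141×10^-4 / 0.3760 = 0.3036 mmol/L
[CO3²⁻] = α₂·DIC; α₂ = 0.0001189, so [CO3²⁻] = 0.0001189 × 0.3036 = 3.61×10^-5 mmol/L = 0.0361 μmol/L

[CO3²⁻] = 0.0361 μmol/L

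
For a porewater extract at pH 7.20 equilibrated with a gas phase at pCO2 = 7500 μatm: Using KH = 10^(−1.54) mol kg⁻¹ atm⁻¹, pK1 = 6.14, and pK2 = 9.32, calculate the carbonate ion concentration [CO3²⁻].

[CO3²⁻] = 18.8 μmol/kg

[CO2*] = KH · pCO2 = 10^(−1.54) × 7500×10^-6 = 2.163×10^-4 mol/kg
α₀ = 1/(1 + K1/[H⁺] + K1K2/[H⁺]²) = 1/(1 + 10^+1.06 + 10^-1.06) = 0.07956
DIC = [CO2*]/α₀ = 2.163×10^-4 / 0.07956 = 2.719 mmol/kg
[CO3²⁻] = α₂·DIC; α₂ = 0.006930, so [CO3²⁻] = 0.006930 × 2.719 = 0.0188 mmol/kg = 18.8 μmol/kg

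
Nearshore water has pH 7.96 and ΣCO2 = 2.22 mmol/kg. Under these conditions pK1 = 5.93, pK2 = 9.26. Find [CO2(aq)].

[CO2*] = 19.6 μmol/kg

α₀ = 1 / (1 + K1/[H⁺] + K1K2/[H⁺]²) = 1 / (1 + 10^+2.03 + 10^+0.73)
   = 1 / (1 + 107.15 + 5.3703) = 1/113.52 = 0.008809
[CO2*] = α₀ × DIC = 0.008809 × 2.22 = 0.0196 mmol/kg = 19.6 μmol/kg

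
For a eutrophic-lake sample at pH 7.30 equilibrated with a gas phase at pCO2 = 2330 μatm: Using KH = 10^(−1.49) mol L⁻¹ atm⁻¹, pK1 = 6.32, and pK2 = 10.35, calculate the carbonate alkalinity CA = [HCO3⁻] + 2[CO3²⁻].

CA = 0.721 mmol/L

[CO2*] = KH · pCO2 = 10^(−1.49) × 2330×10^-6 = 7.540×10^-5 mol/L
α₀ = 1/(1 + K1/[H⁺] + K1K2/[H⁺]²) = 1/(1 + 10^+0.98 + 10^-2.07) = 0.09471
DIC = [CO2*]/α₀ = 7.540×10^-5 / 0.09471 = 0.7961 mmol/L
CA = (α₁ + 2α₂)·DIC = (0.9045 + 2×0.0008061) × 0.7961 = 0.721 mmol/L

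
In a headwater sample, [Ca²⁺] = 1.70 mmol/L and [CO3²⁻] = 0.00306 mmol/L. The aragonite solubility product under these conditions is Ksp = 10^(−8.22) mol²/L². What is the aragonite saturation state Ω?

Ksp = 10^(−8.22) = 6.026×10^-9
Ω = [Ca²⁺][CO3²⁻]/Ksp = (1.70×10^-3)(0.00306×10^-3) / 6.026×10^-9 = 0.863

Ω = 0.863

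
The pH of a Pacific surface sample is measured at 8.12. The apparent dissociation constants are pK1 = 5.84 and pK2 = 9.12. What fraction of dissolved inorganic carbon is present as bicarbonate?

α₁ = 0.905

α₁ = 1 / (1 + [H⁺]/K1 + K2/[H⁺]) = 1 / (1 + 10^-2.28 + 10^-1.00)
   = 1 / (1 + 0.0052481 + 0.10000) = 1/1.1052 = 0.9048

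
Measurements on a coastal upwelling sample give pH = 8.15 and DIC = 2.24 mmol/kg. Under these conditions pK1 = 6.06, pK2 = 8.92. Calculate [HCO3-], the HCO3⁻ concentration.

α₁ = 1 / (1 + [H⁺]/K1 + K2/[H⁺]) = 1 / (1 + 10^-2.09 + 10^-0.77)
   = 1 / (1 + 0.0081283 + 0.16982) = 1/1.1780 = 0.8489
[HCO3⁻] = α₁ × DIC = 0.8489 × 2.24 = 1.90 mmol/kg

[HCO3⁻] = 1.90 mmol/kg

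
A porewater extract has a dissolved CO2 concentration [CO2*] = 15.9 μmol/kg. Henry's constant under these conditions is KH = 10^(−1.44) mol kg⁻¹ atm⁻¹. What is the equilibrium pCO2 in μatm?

pCO2 = 438 μatm

KH = 10^(−1.44) = 3.631×10^-2 mol kg⁻¹ atm⁻¹
pCO2 = [CO2*]/KH = 15.9×10^-6 / 3.631×10^-2 = 4.38×10^-4 atm = 438 μatm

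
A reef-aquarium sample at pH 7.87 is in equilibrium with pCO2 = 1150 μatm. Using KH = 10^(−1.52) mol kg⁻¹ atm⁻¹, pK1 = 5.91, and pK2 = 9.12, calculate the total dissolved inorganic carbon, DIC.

[CO2*] = KH · pCO2 = 10^(−1.52) × 1150×10^-6 = 3.473×10^-5 mol/kg
α₀ = 1/(1 + K1/[H⁺] + K1K2/[H⁺]²) = 1/(1 + 10^+1.96 + 10^+0.71) = 0.01027
DIC = [CO2*]/α₀ = 3.473×10^-5 / 0.01027 = 3.38 mmol/kg

DIC = 3.38 mmol/kg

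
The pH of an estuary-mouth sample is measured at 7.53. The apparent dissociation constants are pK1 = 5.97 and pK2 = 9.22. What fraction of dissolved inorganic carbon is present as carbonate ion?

α₂ = 1 / (1 + [H⁺]/K2 + [H⁺]²/(K1K2)) = 1 / (1 + 10^+1.69 + 10^+0.13)
   = 1 / (1 + 48.978 + 1.3490) = 1/51.327 = 0.01948

α₂ = 0.0195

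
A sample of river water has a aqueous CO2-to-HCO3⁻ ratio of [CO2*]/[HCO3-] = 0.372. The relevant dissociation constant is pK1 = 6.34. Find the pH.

pH = 6.77

From K1 = [H⁺][HCO3-]/[CO2*]:  pH = pK1 − log₁₀([CO2*]/[HCO3-])
log₁₀(0.372) = -0.429
pH = 6.34 − (-0.429) = 6.77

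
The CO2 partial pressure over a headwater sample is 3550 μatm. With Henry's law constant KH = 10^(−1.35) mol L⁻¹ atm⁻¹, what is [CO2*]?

[CO2*] = 159 μmol/L

KH = 10^(−1.35) = 4.467×10^-2 mol L⁻¹ atm⁻¹
[CO2*] = KH · pCO2 = 4.467×10^-2 × 3550×10^-6 atm = 1.59×10^-4 mol/L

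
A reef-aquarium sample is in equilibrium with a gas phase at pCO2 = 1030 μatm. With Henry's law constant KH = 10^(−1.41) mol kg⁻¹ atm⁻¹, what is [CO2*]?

[CO2*] = 40.1 μmol/kg

KH = 10^(−1.41) = 3.890×10^-2 mol kg⁻¹ atm⁻¹
[CO2*] = KH · pCO2 = 3.890×10^-2 × 1030×10^-6 atm = 4.01×10^-5 mol/kg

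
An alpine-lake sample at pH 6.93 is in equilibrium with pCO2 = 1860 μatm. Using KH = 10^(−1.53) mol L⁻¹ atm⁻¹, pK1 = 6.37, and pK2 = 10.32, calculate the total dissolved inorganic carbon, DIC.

[CO2*] = KH · pCO2 = 10^(−1.53) × 1860×10^-6 = 5.489×10^-5 mol/L
α₀ = 1/(1 + K1/[H⁺] + K1K2/[H⁺]²) = 1/(1 + 10^+0.56 + 10^-2.83) = 0.2159
DIC = [CO2*]/α₀ = 5.489×10^-5 / 0.2159 = 0.254 mmol/L

DIC = 0.254 mmol/L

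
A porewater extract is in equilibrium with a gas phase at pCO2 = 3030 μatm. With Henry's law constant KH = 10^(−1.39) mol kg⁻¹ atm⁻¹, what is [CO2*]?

[CO2*] = 123 μmol/kg

KH = 10^(−1.39) = 4.074×10^-2 mol kg⁻¹ atm⁻¹
[CO2*] = KH · pCO2 = 4.074×10^-2 × 3030×10^-6 atm = 1.23×10^-4 mol/kg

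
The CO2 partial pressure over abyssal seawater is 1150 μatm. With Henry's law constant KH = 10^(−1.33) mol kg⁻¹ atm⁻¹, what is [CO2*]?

KH = 10^(−1.33) = 4.677×10^-2 mol kg⁻¹ atm⁻¹
[CO2*] = KH · pCO2 = 4.677×10^-2 × 1150×10^-6 atm = 5.38×10^-5 mol/kg

[CO2*] = 53.8 μmol/kg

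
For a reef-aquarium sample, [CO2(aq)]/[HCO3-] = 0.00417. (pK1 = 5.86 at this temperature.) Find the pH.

From K1 = [H⁺][HCO3-]/[CO2(aq)]:  pH = pK1 − log₁₀([CO2(aq)]/[HCO3-])
log₁₀(0.00417) = -2.380
pH = 5.86 − (-2.380) = 8.24

pH = 8.24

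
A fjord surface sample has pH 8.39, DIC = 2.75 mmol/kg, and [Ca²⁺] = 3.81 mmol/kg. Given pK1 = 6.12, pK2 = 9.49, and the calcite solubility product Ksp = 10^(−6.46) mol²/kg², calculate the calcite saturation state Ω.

α₂ = 1 / (1 + [H⁺]/K2 + [H⁺]²/(K1K2)) = 1 / (1 + 10^+1.10 + 10^-1.17)
   = 1 / (1 + 12.589 + 0.067608) = 1/13.657 = 0.07322
[CO3²⁻] = α₂ × DIC = 0.07322 × 2.75 = 0.2014 mmol/kg
Ksp = 10^(−6.46) = 3.467×10^-7
Ω = [Ca²⁺][CO3²⁻]/Ksp = (3.81×10^-3)(2.014×10^-4) / 3.467×10^-7 = 2.21

Ω = 2.21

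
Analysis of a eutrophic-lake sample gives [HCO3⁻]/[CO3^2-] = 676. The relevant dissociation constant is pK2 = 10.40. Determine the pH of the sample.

From K2 = [H⁺][CO3^2-]/[HCO3⁻]:  pH = pK2 − log₁₀([HCO3⁻]/[CO3^2-])
log₁₀(676) = +2.830
pH = 10.40 − (+2.830) = 7.57

pH = 7.57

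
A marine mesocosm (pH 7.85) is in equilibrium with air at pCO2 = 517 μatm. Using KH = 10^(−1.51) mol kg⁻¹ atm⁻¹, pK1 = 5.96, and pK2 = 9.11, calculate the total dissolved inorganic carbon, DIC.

[CO2*] = KH · pCO2 = 10^(−1.51) × 517×10^-6 = 1.598×10^-5 mol/kg
α₀ = 1/(1 + K1/[H⁺] + K1K2/[H⁺]²) = 1/(1 + 10^+1.89 + 10^+0.63) = 0.01206
DIC = [CO2*]/α₀ = 1.598×10^-5 / 0.01206 = 1.32 mmol/kg

DIC = 1.32 mmol/kg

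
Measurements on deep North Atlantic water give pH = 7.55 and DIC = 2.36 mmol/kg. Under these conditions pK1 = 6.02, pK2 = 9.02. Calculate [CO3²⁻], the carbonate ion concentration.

[CO3²⁻] = 0.0752 mmol/kg

α₂ = 1 / (1 + [H⁺]/K2 + [H⁺]²/(K1K2)) = 1 / (1 + 10^+1.47 + 10^-0.06)
   = 1 / (1 + 29.512 + 0.87096) = 1/31.383 = 0.03186
[CO3²⁻] = α₂ × DIC = 0.03186 × 2.36 = 0.0752 mmol/kg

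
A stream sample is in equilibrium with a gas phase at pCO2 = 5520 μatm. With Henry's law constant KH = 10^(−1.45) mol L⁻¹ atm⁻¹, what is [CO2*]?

[CO2*] = 196 μmol/L

KH = 10^(−1.45) = 3.548×10^-2 mol L⁻¹ atm⁻¹
[CO2*] = KH · pCO2 = 3.548×10^-2 × 5520×10^-6 atm = 1.96×10^-4 mol/L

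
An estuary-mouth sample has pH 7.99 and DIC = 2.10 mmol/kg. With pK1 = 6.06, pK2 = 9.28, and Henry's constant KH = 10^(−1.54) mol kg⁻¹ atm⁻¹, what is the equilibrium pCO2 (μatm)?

pCO2 = 805 μatm

α₀ = 1 / (1 + K1/[H⁺] + K1K2/[H⁺]²) = 1 / (1 + 10^+1.93 + 10^+0.64)
   = 1 / (1 + 85.114 + 4.3652) = 1/90.479 = 0.01105
[CO2*] = α₀ × DIC = 0.01105 × 2.10 = 0.02321 mmol/kg
pCO2 = [CO2*]/KH = 2.321×10^-5 / 2.884×10^-2 = 805 μatm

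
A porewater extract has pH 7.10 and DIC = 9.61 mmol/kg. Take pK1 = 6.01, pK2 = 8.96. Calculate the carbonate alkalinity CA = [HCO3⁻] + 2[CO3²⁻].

CA = [HCO3⁻] + 2[CO3²⁻] = (α₁ + 2α₂)·DIC
At pH 7.10: [H⁺]/K1 = 10^-1.09 = 0.081283, K2/[H⁺] = 10^-1.86 = 0.013804
α₁ = 1/(1 + 0.081283 + 0.013804) = 1/1.0951 = 0.9132; α₂ = α₁·K2/[H⁺] = 0.01261
α₁ + 2α₂ = 0.9384
CA = 0.9384 × 9.61 = 9.02 mmol/kg

CA = 9.02 mmol/kg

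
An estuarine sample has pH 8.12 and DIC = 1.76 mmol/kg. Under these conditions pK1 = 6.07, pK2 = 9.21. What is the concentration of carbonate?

α₂ = 1 / (1 + [H⁺]/K2 + [H⁺]²/(K1K2)) = 1 / (1 + 10^+1.09 + 10^-0.96)
   = 1 / (1 + 12.303 + 0.10965) = 1/13.412 = 0.07456
[CO3²⁻] = α₂ × DIC = 0.07456 × 1.76 = 0.131 mmol/kg

[CO3²⁻] = 0.131 mmol/kg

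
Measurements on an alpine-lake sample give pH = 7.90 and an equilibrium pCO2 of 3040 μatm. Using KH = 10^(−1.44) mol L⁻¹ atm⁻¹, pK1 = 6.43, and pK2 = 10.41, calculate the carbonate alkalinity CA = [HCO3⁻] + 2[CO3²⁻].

CA = 3.28 mmol/L

[CO2*] = KH · pCO2 = 10^(−1.44) × 3040×10^-6 = 1.104×10^-4 mol/L
α₀ = 1/(1 + K1/[H⁺] + K1K2/[H⁺]²) = 1/(1 + 10^+1.47 + 10^-1.04) = 0.03268
DIC = [CO2*]/α₀ = 1.104×10^-4 / 0.03268 = 3.378 mmol/L
CA = (α₁ + 2α₂)·DIC = (0.9643 + 2×0.002980) × 3.378 = 3.28 mmol/L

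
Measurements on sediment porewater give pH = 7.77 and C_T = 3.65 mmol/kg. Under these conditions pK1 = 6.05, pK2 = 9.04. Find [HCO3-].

[HCO3⁻] = 3.40 mmol/kg

α₁ = 1 / (1 + [H⁺]/K1 + K2/[H⁺]) = 1 / (1 + 10^-1.72 + 10^-1.27)
   = 1 / (1 + 0.019055 + 0.053703) = 1/1.0728 = 0.9322
[HCO3⁻] = α₁ × DIC = 0.9322 × 3.65 = 3.40 mmol/kg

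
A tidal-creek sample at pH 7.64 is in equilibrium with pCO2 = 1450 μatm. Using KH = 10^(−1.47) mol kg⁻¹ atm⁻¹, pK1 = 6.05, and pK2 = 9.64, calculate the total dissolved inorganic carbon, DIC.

DIC = 1.98 mmol/kg

[CO2*] = KH · pCO2 = 10^(−1.47) × 1450×10^-6 = 4.913×10^-5 mol/kg
α₀ = 1/(1 + K1/[H⁺] + K1K2/[H⁺]²) = 1/(1 + 10^+1.59 + 10^-0.41) = 0.02482
DIC = [CO2*]/α₀ = 4.913×10^-5 / 0.02482 = 1.98 mmol/kg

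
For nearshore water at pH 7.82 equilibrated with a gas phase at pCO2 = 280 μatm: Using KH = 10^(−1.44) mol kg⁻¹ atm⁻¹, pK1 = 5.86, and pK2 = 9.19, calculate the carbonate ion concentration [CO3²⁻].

[CO2*] = KH · pCO2 = 10^(−1.44) × 280×10^-6 = 1.017×10^-5 mol/kg
α₀ = 1/(1 + K1/[H⁺] + K1K2/[H⁺]²) = 1/(1 + 10^+1.96 + 10^+0.59) = 0.01041
DIC = [CO2*]/α₀ = 1.017×10^-5 / 0.01041 = 0.9769 mmol/kg
[CO3²⁻] = α₂·DIC; α₂ = 0.04049, so [CO3²⁻] = 0.04049 × 0.9769 = 0.0396 mmol/kg

[CO3²⁻] = 0.0396 mmol/kg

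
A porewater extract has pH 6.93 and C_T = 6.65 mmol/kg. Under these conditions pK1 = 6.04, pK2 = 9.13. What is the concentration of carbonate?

[CO3²⁻] = 0.0370 mmol/kg

α₂ = 1 / (1 + [H⁺]/K2 + [H⁺]²/(K1K2)) = 1 / (1 + 10^+2.20 + 10^+1.31)
   = 1 / (1 + 158.49 + 20.417) = 1/179.91 = 0.005558
[CO3²⁻] = α₂ × DIC = 0.005558 × 6.65 = 0.0370 mmol/kg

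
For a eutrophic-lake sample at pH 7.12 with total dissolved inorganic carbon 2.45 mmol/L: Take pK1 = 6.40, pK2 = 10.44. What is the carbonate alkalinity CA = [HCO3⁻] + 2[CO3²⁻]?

CA = 2.06 mmol/L

CA = [HCO3⁻] + 2[CO3²⁻] = (α₁ + 2α₂)·DIC
At pH 7.12: [H⁺]/K1 = 10^-0.72 = 0.19055, K2/[H⁺] = 10^-3.32 = 0.00047863
α₁ = 1/(1 + 0.19055 + 0.00047863) = 1/1.1910 = 0.8396; α₂ = α₁·K2/[H⁺] = 0.0004019
α₁ + 2α₂ = 0.8404
CA = 0.8404 × 2.45 = 2.06 mmol/L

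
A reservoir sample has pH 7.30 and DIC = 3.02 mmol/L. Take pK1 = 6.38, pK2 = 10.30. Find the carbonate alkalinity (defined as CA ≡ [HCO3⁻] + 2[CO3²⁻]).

CA = [HCO3⁻] + 2[CO3²⁻] = (α₁ + 2α₂)·DIC
At pH 7.30: [H⁺]/K1 = 10^-0.92 = 0.12023, K2/[H⁺] = 10^-3.00 = 0.0010000
α₁ = 1/(1 + 0.12023 + 0.0010000) = 1/1.1212 = 0.8919; α₂ = α₁·K2/[H⁺] = 0.0008919
α₁ + 2α₂ = 0.8937
CA = 0.8937 × 3.02 = 2.70 mmol/L

CA = 2.70 mmol/L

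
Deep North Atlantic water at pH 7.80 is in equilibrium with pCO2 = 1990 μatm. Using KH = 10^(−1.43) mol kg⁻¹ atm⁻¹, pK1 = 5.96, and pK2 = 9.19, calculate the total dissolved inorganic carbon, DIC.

[CO2*] = KH · pCO2 = 10^(−1.43) × 1990×10^-6 = 7.394×10^-5 mol/kg
α₀ = 1/(1 + K1/[H⁺] + K1K2/[H⁺]²) = 1/(1 + 10^+1.84 + 10^+0.45) = 0.01370
DIC = [CO2*]/α₀ = 7.394×10^-5 / 0.01370 = 5.40 mmol/kg

DIC = 5.40 mmol/kg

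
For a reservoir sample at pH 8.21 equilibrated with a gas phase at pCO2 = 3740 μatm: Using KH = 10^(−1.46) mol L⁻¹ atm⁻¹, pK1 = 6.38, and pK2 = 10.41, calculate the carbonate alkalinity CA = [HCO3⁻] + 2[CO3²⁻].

CA = 8.88 mmol/L

[CO2*] = KH · pCO2 = 10^(−1.46) × 3740×10^-6 = 1.297×10^-4 mol/L
α₀ = 1/(1 + K1/[H⁺] + K1K2/[H⁺]²) = 1/(1 + 10^+1.83 + 10^-0.37) = 0.01449
DIC = [CO2*]/α₀ = 1.297×10^-4 / 0.01449 = 8.952 mmol/L
CA = (α₁ + 2α₂)·DIC = (0.9793 + 2×0.006179) × 8.952 = 8.88 mmol/L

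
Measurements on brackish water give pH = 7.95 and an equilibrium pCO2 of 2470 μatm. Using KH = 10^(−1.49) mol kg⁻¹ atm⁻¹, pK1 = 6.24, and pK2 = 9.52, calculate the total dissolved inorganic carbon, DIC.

[CO2*] = KH · pCO2 = 10^(−1.49) × 2470×10^-6 = 7.993×10^-5 mol/kg
α₀ = 1/(1 + K1/[H⁺] + K1K2/[H⁺]²) = 1/(1 + 10^+1.71 + 10^+0.14) = 0.01863
DIC = [CO2*]/α₀ = 7.993×10^-5 / 0.01863 = 4.29 mmol/kg

DIC = 4.29 mmol/kg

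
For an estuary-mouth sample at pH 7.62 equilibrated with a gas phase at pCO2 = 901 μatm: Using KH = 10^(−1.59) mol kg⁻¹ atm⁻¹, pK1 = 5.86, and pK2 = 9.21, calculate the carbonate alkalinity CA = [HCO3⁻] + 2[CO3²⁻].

[CO2*] = KH · pCO2 = 10^(−1.59) × 901×10^-6 = 2.316×10^-5 mol/kg
α₀ = 1/(1 + K1/[H⁺] + K1K2/[H⁺]²) = 1/(1 + 10^+1.76 + 10^+0.17) = 0.01666
DIC = [CO2*]/α₀ = 2.316×10^-5 / 0.01666 = 1.390 mmol/kg
CA = (α₁ + 2α₂)·DIC = (0.9587 + 2×0.02464) × 1.390 = 1.40 mmol/kg

CA = 1.40 mmol/kg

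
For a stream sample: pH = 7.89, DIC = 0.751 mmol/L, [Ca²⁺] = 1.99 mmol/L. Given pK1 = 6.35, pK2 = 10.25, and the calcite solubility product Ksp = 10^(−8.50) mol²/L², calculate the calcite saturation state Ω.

Ω = 2.00

α₂ = 1 / (1 + [H⁺]/K2 + [H⁺]²/(K1K2)) = 1 / (1 + 10^+2.36 + 10^+0.82)
   = 1 / (1 + 229.09 + 6.6069) = 1/236.69 = 0.004225
[CO3²⁻] = α₂ × DIC = 0.004225 × 0.751 = 0.003173 mmol/L = 3.173 μmol/L
Ksp = 10^(−8.50) = 3.162×10^-9
Ω = [Ca²⁺][CO3²⁻]/Ksp = (1.99×10^-3)(3.173×10^-6) / 3.162×10^-9 = 2.00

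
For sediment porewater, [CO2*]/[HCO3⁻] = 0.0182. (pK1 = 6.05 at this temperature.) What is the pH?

pH = 7.79

From K1 = [H⁺][HCO3⁻]/[CO2*]:  pH = pK1 − log₁₀([CO2*]/[HCO3⁻])
log₁₀(0.0182) = -1.740
pH = 6.05 − (-1.740) = 7.79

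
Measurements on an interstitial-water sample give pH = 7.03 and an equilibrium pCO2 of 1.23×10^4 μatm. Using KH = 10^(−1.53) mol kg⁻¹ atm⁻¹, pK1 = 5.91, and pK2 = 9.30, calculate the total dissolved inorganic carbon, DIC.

[CO2*] = KH · pCO2 = 10^(−1.53) × 1.23×10^4×10^-6 = 3.630×10^-4 mol/kg
α₀ = 1/(1 + K1/[H⁺] + K1K2/[H⁺]²) = 1/(1 + 10^+1.12 + 10^-1.15) = 0.07016
DIC = [CO2*]/α₀ = 3.630×10^-4 / 0.07016 = 5.17 mmol/kg

DIC = 5.17 mmol/kg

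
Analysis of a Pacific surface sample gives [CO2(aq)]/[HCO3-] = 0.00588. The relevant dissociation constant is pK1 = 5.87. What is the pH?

pH = 8.10

From K1 = [H⁺][HCO3-]/[CO2(aq)]:  pH = pK1 − log₁₀([CO2(aq)]/[HCO3-])
log₁₀(0.00588) = -2.231
pH = 5.87 − (-2.231) = 8.10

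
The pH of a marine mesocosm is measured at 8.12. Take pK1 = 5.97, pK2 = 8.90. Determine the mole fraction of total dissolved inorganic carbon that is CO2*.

α₀ = 1 / (1 + K1/[H⁺] + K1K2/[H⁺]²) = 1 / (1 + 10^+2.15 + 10^+1.37)
   = 1 / (1 + 141.25 + 23.442) = 1/165.70 = 0.006035

α₀ = 0.00604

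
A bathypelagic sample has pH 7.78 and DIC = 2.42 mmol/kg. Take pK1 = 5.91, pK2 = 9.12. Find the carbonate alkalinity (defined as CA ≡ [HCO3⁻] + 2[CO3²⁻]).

CA = 2.49 mmol/kg

CA = [HCO3⁻] + 2[CO3²⁻] = (α₁ + 2α₂)·DIC
At pH 7.78: [H⁺]/K1 = 10^-1.87 = 0.013490, K2/[H⁺] = 10^-1.34 = 0.045709
α₁ = 1/(1 + 0.013490 + 0.045709) = 1/1.0592 = 0.9441; α₂ = α₁·K2/[H⁺] = 0.04315
α₁ + 2α₂ = 1.0304
CA = 1.0304 × 2.42 = 2.49 mmol/kg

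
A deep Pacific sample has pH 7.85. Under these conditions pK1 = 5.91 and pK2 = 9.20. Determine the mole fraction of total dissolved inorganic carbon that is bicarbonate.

α₁ = 0.947

α₁ = 1 / (1 + [H⁺]/K1 + K2/[H⁺]) = 1 / (1 + 10^-1.94 + 10^-1.35)
   = 1 / (1 + 0.011482 + 0.044668) = 1/1.0561 = 0.9468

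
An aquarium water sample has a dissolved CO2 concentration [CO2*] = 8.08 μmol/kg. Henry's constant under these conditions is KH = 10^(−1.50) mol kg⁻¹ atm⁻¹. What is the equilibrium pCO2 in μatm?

KH = 10^(−1.50) = 3.162×10^-2 mol kg⁻¹ atm⁻¹
pCO2 = [CO2*]/KH = 8.08×10^-6 / 3.162×10^-2 = 2.56×10^-4 atm = 256 μatm

pCO2 = 256 μatm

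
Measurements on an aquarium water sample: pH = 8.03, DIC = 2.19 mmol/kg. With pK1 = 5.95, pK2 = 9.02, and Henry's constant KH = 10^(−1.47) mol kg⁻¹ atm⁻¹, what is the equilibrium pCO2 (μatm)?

α₀ = 1 / (1 + K1/[H⁺] + K1K2/[H⁺]²) = 1 / (1 + 10^+2.08 + 10^+1.09)
   = 1 / (1 + 120.23 + 12.303) = 1/133.53 = 0.007489
[CO2*] = α₀ × DIC = 0.007489 × 2.19 = 0.01640 mmol/kg = 16.40 μmol/kg
pCO2 = [CO2*]/KH = 1.640×10^-5 / 3.388×10^-2 = 484 μatm

pCO2 = 484 μatm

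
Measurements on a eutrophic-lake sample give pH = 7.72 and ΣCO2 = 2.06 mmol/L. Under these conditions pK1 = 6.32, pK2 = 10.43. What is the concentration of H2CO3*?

[CO2*] = 0.0787 mmol/L

α₀ = 1 / (1 + K1/[H⁺] + K1K2/[H⁺]²) = 1 / (1 + 10^+1.40 + 10^-1.31)
   = 1 / (1 + 25.119 + 0.048978) = 1/26.168 = 0.03821
[CO2*] = α₀ × DIC = 0.03821 × 2.06 = 0.0787 mmol/L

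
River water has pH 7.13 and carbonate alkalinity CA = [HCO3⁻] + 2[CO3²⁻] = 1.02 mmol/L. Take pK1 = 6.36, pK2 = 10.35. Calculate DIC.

DIC = 1.19 mmol/L

CA = [HCO3⁻] + 2[CO3²⁻] = (α₁ + 2α₂)·DIC
At pH 7.13: [H⁺]/K1 = 10^-0.77 = 0.16982, K2/[H⁺] = 10^-3.22 = 0.00060256
α₁ = 1/(1 + 0.16982 + 0.00060256) = 1/1.1704 = 0.8544; α₂ = α₁·K2/[H⁺] = 0.0005148
α₁ + 2α₂ = 0.8554
DIC = CA / (α₁ + 2α₂) = 1.02 / 0.8554 = 1.19 mmol/L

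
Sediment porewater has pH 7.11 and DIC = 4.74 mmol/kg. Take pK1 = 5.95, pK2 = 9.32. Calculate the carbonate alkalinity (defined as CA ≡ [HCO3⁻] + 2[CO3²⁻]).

CA = 4.46 mmol/kg

CA = [HCO3⁻] + 2[CO3²⁻] = (α₁ + 2α₂)·DIC
At pH 7.11: [H⁺]/K1 = 10^-1.16 = 0.069183, K2/[H⁺] = 10^-2.21 = 0.0061660
α₁ = 1/(1 + 0.069183 + 0.0061660) = 1/1.0753 = 0.9299; α₂ = α₁·K2/[H⁺] = 0.005734
α₁ + 2α₂ = 0.9414
CA = 0.9414 × 4.74 = 4.46 mmol/kg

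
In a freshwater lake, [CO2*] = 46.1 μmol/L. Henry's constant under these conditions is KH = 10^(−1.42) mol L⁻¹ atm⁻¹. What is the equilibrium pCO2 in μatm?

pCO2 = 1210 μatm

KH = 10^(−1.42) = 3.802×10^-2 mol L⁻¹ atm⁻¹
pCO2 = [CO2*]/KH = 46.1×10^-6 / 3.802×10^-2 = 1.21×10^-3 atm = 1210 μatm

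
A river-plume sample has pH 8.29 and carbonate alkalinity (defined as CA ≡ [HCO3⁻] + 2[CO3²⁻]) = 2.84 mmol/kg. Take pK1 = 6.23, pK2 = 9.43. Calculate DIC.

DIC = 2.68 mmol/kg

CA = [HCO3⁻] + 2[CO3²⁻] = (α₁ + 2α₂)·DIC
At pH 8.29: [H⁺]/K1 = 10^-2.06 = 0.0087096, K2/[H⁺] = 10^-1.14 = 0.072444
α₁ = 1/(1 + 0.0087096 + 0.072444) = 1/1.0812 = 0.9249; α₂ = α₁·K2/[H⁺] = 0.06701
α₁ + 2α₂ = 1.0589
DIC = CA / (α₁ + 2α₂) = 2.84 / 1.0589 = 2.68 mmol/kg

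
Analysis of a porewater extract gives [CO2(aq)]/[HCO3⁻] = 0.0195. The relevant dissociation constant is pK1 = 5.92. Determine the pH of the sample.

pH = 7.63

From K1 = [H⁺][HCO3⁻]/[CO2(aq)]:  pH = pK1 − log₁₀([CO2(aq)]/[HCO3⁻])
log₁₀(0.0195) = -1.710
pH = 5.92 − (-1.710) = 7.63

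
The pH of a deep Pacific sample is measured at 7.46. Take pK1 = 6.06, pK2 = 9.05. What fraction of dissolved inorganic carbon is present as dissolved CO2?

α₀ = 0.0374

α₀ = 1 / (1 + K1/[H⁺] + K1K2/[H⁺]²) = 1 / (1 + 10^+1.40 + 10^-0.19)
   = 1 / (1 + 25.119 + 0.64565) = 1/26.765 = 0.03736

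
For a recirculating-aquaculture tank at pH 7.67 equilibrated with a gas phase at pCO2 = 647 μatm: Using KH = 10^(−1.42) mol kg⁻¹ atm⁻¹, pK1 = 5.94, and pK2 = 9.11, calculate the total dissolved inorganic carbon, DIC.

[CO2*] = KH · pCO2 = 10^(−1.42) × 647×10^-6 = 2.460×10^-5 mol/kg
α₀ = 1/(1 + K1/[H⁺] + K1K2/[H⁺]²) = 1/(1 + 10^+1.73 + 10^+0.29) = 0.01765
DIC = [CO2*]/α₀ = 2.460×10^-5 / 0.01765 = 1.39 mmol/kg

DIC = 1.39 mmol/kg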